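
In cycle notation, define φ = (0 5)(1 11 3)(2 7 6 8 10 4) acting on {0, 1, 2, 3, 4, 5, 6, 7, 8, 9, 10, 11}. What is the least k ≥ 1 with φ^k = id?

The disjoint cycles have lengths 6, 3, 2, 1.
Since disjoint cycles commute, ord(φ) = lcm(6, 3, 2) = 6.

6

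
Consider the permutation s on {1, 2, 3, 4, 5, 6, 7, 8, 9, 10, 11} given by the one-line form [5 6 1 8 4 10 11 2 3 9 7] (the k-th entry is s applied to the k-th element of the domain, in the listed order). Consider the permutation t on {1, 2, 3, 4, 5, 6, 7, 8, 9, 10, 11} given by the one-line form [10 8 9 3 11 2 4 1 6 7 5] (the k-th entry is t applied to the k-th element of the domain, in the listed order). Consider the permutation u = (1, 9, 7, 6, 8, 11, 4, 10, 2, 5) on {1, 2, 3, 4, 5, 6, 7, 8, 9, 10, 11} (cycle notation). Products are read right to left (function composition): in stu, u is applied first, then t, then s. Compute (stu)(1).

10

Apply the permutations in order: u(1) = 9, then t(9) = 6, then s(6) = 10. So (stu)(1) = 10.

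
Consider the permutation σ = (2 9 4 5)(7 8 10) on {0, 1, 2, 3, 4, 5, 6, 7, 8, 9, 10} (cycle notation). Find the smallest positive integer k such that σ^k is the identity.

The disjoint cycles have lengths 4, 3, 1, 1, 1, 1.
The order of σ is the least common multiple of its cycle lengths: lcm(4, 3) = 12.

12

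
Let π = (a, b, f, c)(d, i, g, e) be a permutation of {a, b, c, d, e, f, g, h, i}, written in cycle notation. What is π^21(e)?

d

e lies in the 4-cycle (d, i, g, e).
On a 4-cycle, π^4 is the identity, so π^21 = π^1 there (21 ≡ 1 mod 4).
Stepping 1 place around the cycle: e → d.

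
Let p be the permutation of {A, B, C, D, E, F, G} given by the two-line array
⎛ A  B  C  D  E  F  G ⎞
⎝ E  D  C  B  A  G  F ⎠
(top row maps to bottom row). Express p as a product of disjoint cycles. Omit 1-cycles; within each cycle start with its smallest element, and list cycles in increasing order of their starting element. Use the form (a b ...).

(A E)(B D)(F G)

From A: A → E → A, closing the cycle (A E).
Continuing from each remaining unvisited element yields (A E)(B D)(F G).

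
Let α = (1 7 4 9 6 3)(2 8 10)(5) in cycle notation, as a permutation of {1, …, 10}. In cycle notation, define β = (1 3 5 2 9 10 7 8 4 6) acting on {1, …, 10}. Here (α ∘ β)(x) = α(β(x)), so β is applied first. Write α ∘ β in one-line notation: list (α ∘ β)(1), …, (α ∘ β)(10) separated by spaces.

1 6 5 3 8 7 10 9 2 4

(α ∘ β)(x) = α(β(x)). Computing each image: α(β(1)) = α(3) = 1, α(β(2)) = α(9) = 6, α(β(3)) = α(5) = 5, α(β(4)) = α(6) = 3, α(β(5)) = α(2) = 8, α(β(6)) = α(1) = 7, α(β(7)) = α(8) = 10, α(β(8)) = α(4) = 9, α(β(9)) = α(10) = 2, α(β(10)) = α(7) = 4.
Hence α ∘ β = [1 6 5 3 8 7 10 9 2 4].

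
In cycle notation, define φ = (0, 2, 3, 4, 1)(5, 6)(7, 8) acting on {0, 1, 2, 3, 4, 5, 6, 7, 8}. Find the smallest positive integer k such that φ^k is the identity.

The disjoint cycles have lengths 5, 2, 2.
The order of φ is the least common multiple of its cycle lengths: lcm(5, 2, 2) = 10.

10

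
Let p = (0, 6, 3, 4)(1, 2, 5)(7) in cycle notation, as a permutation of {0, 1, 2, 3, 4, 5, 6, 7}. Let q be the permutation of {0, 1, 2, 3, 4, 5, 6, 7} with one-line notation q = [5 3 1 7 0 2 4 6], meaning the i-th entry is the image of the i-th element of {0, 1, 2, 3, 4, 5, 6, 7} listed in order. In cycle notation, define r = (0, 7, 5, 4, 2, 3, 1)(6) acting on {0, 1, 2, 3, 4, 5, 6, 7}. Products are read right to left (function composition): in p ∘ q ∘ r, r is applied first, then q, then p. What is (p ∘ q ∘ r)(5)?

(p ∘ q ∘ r)(5) = p(q(r(5))). r(5) = 4, then q(4) = 0, then p(0) = 6, so the result is 6.

6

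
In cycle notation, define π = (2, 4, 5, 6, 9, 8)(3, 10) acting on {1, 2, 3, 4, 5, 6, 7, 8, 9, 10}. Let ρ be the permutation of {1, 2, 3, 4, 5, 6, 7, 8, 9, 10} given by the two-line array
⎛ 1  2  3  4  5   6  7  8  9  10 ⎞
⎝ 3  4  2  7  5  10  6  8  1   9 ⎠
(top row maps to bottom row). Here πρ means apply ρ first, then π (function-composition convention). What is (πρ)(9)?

First apply ρ: ρ(9) = 1, then π(1) = 1. Thus (πρ)(9) = 1.

1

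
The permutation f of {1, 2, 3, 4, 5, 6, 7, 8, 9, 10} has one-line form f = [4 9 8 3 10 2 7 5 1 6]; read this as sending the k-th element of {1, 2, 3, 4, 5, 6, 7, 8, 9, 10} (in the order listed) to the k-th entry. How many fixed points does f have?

The fixed points (elements with f(x) = x) are {7}, so there is 1.

1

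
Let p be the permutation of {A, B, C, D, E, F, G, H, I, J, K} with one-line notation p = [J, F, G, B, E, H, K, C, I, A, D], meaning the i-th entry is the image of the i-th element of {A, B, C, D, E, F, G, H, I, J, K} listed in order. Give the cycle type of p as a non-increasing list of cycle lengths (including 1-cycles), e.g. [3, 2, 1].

The disjoint cycles are (A, J)(B, F, H, C, G, K, D)(E)(I), with lengths 7, 2, 1, 1 in non-increasing order.

[7, 2, 1, 1]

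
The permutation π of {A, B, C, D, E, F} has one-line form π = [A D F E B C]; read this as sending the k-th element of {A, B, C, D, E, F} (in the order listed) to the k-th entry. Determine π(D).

E

D is element number 4 of the domain, and entry number 4 of the one-line form is E, so π(D) = E.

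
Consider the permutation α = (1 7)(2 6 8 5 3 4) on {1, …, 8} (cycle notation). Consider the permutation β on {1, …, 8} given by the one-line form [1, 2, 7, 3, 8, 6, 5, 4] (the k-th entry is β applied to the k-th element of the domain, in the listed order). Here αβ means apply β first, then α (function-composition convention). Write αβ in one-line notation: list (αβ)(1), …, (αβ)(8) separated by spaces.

7 6 1 4 5 8 3 2

(αβ)(x) = α(β(x)). Computing each image: α(β(1)) = α(1) = 7, α(β(2)) = α(2) = 6, α(β(3)) = α(7) = 1, α(β(4)) = α(3) = 4, α(β(5)) = α(8) = 5, α(β(6)) = α(6) = 8, α(β(7)) = α(5) = 3, α(β(8)) = α(4) = 2.
Hence αβ = [7 6 1 4 5 8 3 2].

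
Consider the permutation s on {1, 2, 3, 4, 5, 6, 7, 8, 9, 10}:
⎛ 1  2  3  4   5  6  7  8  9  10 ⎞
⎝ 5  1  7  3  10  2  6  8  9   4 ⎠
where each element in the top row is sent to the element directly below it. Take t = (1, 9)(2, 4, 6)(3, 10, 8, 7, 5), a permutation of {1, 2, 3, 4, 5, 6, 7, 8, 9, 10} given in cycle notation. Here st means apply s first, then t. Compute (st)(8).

s(8) = 8, then t(8) = 7; composing gives (st)(8) = 7.

7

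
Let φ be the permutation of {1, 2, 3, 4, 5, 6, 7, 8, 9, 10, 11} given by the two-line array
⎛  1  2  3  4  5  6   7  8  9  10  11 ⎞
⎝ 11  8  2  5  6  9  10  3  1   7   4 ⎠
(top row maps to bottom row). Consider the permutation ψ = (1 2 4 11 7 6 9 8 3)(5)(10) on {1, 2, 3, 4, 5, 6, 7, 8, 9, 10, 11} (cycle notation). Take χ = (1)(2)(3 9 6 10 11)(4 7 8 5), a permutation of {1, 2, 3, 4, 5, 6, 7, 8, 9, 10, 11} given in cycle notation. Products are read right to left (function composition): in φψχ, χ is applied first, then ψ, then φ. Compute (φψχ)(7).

Apply the permutations in order: χ(7) = 8, then ψ(8) = 3, then φ(3) = 2. So (φψχ)(7) = 2.

2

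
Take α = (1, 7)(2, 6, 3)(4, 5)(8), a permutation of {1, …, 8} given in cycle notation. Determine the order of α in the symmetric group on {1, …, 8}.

6

The disjoint cycles have lengths 3, 2, 2, 1.
The order is lcm(3, 2, 2) = 6.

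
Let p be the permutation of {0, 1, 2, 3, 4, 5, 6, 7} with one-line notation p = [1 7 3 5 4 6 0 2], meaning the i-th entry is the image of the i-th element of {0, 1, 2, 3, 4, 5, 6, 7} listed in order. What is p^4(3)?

Tracing 3 → 5 → … returns to 3 after 7 steps, so 3 lies in a 7-cycle (0, 1, 7, 2, 3, 5, 6).
Stepping 4 places around the cycle: 3 → 5 → 6 → 0 → 1.

1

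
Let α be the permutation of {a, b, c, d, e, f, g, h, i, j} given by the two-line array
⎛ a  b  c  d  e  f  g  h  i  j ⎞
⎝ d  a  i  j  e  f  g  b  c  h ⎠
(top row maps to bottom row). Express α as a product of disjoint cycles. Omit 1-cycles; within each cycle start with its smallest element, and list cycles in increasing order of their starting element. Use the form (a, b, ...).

From a: a → d → j → h → b → a, closing the cycle (a, d, j, h, b).
Continuing from each remaining unvisited element yields (a, d, j, h, b)(c, i).

(a, d, j, h, b)(c, i)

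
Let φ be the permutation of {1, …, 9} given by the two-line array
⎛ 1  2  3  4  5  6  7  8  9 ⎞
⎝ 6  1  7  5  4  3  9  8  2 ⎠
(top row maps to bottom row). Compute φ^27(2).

Tracing 2 → 1 → … returns to 2 after 6 steps, so 2 lies in a 6-cycle (1 6 3 7 9 2).
Powers repeat with period 6 on this cycle, and 27 mod 6 = 3, so φ^27(2) = φ^3(2).
Advancing 3 steps from 2: 2 → 1 → 6 → 3.

3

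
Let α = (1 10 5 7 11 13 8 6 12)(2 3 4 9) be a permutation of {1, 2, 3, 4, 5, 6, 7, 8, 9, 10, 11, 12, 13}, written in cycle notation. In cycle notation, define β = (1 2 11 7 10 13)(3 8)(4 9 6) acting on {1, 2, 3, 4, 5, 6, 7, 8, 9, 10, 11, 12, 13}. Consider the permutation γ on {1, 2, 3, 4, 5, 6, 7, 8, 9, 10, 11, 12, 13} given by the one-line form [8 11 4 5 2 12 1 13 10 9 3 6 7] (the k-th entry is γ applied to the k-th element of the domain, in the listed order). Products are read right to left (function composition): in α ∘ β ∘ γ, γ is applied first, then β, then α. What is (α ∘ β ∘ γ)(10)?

Chase 10: γ(10) = 9; β(9) = 6; α(6) = 12. Hence (α ∘ β ∘ γ)(10) = 12.

12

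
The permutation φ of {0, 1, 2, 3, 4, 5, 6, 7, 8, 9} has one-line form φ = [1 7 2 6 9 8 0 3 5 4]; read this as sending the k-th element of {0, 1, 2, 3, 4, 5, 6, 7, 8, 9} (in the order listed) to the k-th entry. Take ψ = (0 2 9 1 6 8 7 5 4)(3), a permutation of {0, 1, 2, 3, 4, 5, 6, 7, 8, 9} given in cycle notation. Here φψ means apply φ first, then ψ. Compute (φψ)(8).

(φψ)(8) = ψ(φ(8)). φ(8) = 5, then ψ(5) = 4. So (φψ)(8) = 4.

4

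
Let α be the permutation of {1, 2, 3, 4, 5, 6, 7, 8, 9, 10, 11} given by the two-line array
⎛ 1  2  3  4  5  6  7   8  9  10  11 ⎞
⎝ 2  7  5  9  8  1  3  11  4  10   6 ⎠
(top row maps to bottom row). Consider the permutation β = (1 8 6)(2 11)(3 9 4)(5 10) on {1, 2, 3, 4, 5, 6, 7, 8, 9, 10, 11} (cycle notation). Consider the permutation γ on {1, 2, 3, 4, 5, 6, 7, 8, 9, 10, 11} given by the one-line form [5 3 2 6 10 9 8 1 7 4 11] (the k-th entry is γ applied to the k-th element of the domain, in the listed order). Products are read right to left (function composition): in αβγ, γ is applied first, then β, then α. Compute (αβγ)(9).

(αβγ)(9) = α(β(γ(9))). γ(9) = 7, then β(7) = 7, then α(7) = 3, so the result is 3.

3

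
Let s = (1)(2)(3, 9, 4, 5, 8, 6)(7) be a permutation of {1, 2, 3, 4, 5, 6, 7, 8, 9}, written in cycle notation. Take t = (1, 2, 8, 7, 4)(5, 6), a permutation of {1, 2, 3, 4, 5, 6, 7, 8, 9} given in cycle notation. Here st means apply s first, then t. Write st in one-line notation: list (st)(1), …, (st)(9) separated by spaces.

2 8 9 6 7 3 4 5 1

(st)(x) = t(s(x)). Computing each image: t(s(1)) = t(1) = 2, t(s(2)) = t(2) = 8, t(s(3)) = t(9) = 9, t(s(4)) = t(5) = 6, t(s(5)) = t(8) = 7, t(s(6)) = t(3) = 3, t(s(7)) = t(7) = 4, t(s(8)) = t(6) = 5, t(s(9)) = t(4) = 1.
Hence st = [2 8 9 6 7 3 4 5 1].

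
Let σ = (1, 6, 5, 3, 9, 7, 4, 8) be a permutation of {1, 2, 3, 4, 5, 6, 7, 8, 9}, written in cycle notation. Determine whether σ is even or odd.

odd

The cycle lengths are 8, 1.
A cycle of length ℓ contributes ℓ−1 transpositions, so σ is a product of 7 transpositions — odd.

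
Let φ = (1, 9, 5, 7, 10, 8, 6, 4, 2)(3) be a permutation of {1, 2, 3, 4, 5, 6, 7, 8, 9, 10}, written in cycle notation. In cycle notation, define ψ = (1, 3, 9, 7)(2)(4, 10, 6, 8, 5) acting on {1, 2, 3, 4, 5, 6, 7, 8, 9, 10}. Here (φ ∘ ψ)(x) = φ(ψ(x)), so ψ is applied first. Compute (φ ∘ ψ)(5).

First apply ψ: ψ(5) = 4, then φ(4) = 2. Thus (φ ∘ ψ)(5) = 2.

2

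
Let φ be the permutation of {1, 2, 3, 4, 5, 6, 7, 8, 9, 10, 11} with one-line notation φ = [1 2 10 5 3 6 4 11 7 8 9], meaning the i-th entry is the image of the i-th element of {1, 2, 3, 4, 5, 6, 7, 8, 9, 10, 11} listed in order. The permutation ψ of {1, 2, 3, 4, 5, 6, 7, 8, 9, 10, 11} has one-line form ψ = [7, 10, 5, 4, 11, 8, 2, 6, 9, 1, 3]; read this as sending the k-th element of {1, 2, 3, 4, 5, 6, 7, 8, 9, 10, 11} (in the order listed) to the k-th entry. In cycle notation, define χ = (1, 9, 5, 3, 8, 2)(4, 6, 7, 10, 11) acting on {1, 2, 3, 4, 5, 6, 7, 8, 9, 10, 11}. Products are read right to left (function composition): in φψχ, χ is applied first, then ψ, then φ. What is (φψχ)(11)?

5

Chase 11: χ(11) = 4; ψ(4) = 4; φ(4) = 5. Hence (φψχ)(11) = 5.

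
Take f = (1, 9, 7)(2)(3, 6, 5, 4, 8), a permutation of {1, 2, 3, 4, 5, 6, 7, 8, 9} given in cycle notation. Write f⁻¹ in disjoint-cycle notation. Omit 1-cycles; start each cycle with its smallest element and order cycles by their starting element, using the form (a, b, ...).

(1, 7, 9)(3, 8, 4, 5, 6)

If f sends a → b within a cycle, f⁻¹ sends b → a; equivalently, reverse each cycle.
Reversing each cycle of f and rotating so the smallest element leads gives (1, 7, 9)(3, 8, 4, 5, 6).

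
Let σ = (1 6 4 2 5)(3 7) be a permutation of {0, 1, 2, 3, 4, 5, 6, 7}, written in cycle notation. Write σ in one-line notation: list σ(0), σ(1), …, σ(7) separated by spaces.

0 6 5 7 2 1 4 3

Reading each image from the cycles: 0→0, 1→6, 2→5, 3→7, 4→2, 5→1, 6→4, 7→3.
So the one-line form is 0 6 5 7 2 1 4 3.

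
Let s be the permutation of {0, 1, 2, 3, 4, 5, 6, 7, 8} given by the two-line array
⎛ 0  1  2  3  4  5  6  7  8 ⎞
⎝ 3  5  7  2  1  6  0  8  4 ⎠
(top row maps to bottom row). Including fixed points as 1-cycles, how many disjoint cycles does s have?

The cycle decomposition is (0, 3, 2, 7, 8, 4, 1, 5, 6), which has 1 cycle (counting 1-cycles).

1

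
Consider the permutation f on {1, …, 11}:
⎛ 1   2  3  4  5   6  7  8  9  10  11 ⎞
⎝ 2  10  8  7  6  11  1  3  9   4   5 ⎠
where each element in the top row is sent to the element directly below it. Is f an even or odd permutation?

In disjoint-cycle form the cycle lengths are 5, 3, 2, 1.
A cycle of length ℓ contributes ℓ−1 transpositions, so f is a product of 4 + 2 + 1 = 7 transpositions — odd.

odd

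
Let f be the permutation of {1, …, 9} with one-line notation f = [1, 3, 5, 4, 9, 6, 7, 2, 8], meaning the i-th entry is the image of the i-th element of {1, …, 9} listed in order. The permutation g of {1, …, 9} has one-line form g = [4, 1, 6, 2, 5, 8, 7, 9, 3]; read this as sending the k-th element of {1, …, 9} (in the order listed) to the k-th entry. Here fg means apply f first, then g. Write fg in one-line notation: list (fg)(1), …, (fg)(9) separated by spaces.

Chase each element through f then g: 1 → 1 → 4; 2 → 3 → 6; 3 → 5 → 5; 4 → 4 → 2; 5 → 9 → 3; 6 → 6 → 8; 7 → 7 → 7; 8 → 2 → 1; 9 → 8 → 9.
Collecting the images, fg = [4 6 5 2 3 8 7 1 9].

4 6 5 2 3 8 7 1 9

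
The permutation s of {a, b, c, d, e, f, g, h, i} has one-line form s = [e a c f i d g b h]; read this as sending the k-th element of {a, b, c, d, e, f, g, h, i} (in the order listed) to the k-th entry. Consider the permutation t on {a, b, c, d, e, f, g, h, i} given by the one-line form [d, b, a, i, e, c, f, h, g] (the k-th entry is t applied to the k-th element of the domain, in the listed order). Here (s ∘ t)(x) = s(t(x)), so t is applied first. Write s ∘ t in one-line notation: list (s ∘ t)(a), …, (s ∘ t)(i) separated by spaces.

f a e h i c d b g

(s ∘ t)(x) = s(t(x)). Computing each image: s(t(a)) = s(d) = f, s(t(b)) = s(b) = a, s(t(c)) = s(a) = e, s(t(d)) = s(i) = h, s(t(e)) = s(e) = i, s(t(f)) = s(c) = c, s(t(g)) = s(f) = d, s(t(h)) = s(h) = b, s(t(i)) = s(g) = g.
Hence s ∘ t = [f a e h i c d b g].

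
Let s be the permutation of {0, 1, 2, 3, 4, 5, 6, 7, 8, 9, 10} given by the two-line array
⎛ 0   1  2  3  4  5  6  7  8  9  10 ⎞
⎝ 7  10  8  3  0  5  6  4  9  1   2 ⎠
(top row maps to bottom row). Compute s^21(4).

Tracing 4 → 0 → … returns to 4 after 3 steps, so 4 lies in a 3-cycle (0 7 4).
Since the cycle has length 3, s^21 acts on it the same as s^0 (21 mod 3 = 0).
So s^21(4) = 4.

4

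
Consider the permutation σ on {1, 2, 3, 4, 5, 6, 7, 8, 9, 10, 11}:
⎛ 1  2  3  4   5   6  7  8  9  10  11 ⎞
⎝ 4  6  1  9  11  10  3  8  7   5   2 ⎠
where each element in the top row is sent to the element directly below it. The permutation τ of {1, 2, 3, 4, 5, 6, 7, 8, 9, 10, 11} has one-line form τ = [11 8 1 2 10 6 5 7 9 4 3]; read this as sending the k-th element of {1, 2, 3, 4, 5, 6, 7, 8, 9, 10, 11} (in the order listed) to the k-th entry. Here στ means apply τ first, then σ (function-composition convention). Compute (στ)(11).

(στ)(11) = σ(τ(11)). τ(11) = 3, then σ(3) = 1. So (στ)(11) = 1.

1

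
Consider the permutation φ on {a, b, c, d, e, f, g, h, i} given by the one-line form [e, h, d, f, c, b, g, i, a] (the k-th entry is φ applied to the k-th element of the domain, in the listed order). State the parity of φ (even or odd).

odd

In disjoint-cycle form the cycle lengths are 8, 1.
A cycle is odd iff its length is even; φ has 1 even-length cycle, so sgn(φ) = (−1)^1 and φ is odd.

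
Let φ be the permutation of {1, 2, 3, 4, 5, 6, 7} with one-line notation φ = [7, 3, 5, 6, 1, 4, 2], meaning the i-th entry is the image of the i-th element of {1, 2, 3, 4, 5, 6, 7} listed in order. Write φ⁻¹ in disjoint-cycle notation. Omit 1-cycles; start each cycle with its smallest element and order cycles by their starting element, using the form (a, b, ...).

The cycle decomposition of φ is (1, 7, 2, 3, 5)(4, 6).
Reversing each cycle (and rotating so the smallest element leads) gives φ⁻¹ = (1, 5, 3, 2, 7)(4, 6).

(1, 5, 3, 2, 7)(4, 6)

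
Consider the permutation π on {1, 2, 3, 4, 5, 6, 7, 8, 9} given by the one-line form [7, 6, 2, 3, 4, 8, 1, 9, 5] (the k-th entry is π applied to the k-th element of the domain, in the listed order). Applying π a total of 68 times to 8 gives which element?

Tracing 8 → 9 → … returns to 8 after 7 steps, so 8 lies in a 7-cycle (2, 6, 8, 9, 5, 4, 3).
Powers repeat with period 7 on this cycle, and 68 mod 7 = 5, so π^68(8) = π^5(8).
Stepping 5 places around the cycle: 8 → 9 → 5 → 4 → 3 → 2.

2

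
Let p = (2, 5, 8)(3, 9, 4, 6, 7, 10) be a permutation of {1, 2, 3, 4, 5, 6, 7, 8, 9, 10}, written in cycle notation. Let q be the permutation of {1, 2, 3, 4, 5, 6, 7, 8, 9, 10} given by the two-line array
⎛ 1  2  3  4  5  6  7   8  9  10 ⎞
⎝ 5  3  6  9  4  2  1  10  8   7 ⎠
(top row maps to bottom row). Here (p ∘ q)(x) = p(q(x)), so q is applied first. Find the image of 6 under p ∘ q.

5

(p ∘ q)(6) = p(q(6)). q(6) = 2, then p(2) = 5. So (p ∘ q)(6) = 5.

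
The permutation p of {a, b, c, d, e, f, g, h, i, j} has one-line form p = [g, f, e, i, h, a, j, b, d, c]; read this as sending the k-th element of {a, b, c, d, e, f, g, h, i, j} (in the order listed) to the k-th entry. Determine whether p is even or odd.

even

In disjoint-cycle form the cycle lengths are 8, 2.
A cycle of length ℓ contributes ℓ−1 transpositions, so p is a product of 7 + 1 = 8 transpositions — even.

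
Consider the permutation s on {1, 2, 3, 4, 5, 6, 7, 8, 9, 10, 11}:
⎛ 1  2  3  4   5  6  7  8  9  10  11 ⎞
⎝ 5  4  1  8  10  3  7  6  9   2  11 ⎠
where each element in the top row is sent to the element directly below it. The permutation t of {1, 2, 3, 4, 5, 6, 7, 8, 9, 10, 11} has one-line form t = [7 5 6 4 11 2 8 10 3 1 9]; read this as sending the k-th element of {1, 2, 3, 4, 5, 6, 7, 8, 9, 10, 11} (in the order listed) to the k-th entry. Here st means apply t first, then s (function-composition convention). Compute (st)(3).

3

First apply t: t(3) = 6, then s(6) = 3. Thus (st)(3) = 3.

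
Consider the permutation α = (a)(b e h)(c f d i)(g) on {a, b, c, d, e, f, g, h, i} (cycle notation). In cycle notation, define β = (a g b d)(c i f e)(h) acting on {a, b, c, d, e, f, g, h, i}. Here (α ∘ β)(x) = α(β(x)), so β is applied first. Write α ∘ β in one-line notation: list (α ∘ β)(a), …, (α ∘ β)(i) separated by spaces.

g i c a f h e b d

Chase each element through β then α: a → g → g; b → d → i; c → i → c; d → a → a; e → c → f; f → e → h; g → b → e; h → h → b; i → f → d.
Collecting the images, α ∘ β = [g i c a f h e b d].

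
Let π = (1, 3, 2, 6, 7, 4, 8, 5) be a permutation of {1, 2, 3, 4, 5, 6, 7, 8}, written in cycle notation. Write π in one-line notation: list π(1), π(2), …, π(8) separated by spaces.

Reading each image from the cycles: 1→3, 2→6, 3→2, 4→8, 5→1, 6→7, 7→4, 8→5.
So the one-line form is 3 6 2 8 1 7 4 5.

3 6 2 8 1 7 4 5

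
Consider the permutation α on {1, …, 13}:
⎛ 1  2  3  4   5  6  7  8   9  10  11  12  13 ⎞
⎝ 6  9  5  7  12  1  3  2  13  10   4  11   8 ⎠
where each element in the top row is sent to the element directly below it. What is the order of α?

12

Writing α as disjoint cycles, the cycle lengths are 6, 4, 2, 1.
The order is lcm(6, 4, 2) = 12.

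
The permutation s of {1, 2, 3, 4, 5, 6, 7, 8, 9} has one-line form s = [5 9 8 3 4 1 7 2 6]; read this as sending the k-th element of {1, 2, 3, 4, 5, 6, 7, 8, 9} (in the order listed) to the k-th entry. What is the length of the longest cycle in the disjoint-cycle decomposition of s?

8

Decomposing into disjoint cycles gives (1 5 4 3 8 2 9 6); the longest has length 8.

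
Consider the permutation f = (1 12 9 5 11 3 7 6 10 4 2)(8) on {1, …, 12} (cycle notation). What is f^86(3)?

3 lies in the 11-cycle (1 12 9 5 11 3 7 6 10 4 2).
Since the cycle has length 11, f^86 acts on it the same as f^9 (86 mod 11 = 9).
Advancing 9 steps from 3: 3 → 7 → 6 → 10 → 4 → 2 → 1 → 12 → 9 → 5.

5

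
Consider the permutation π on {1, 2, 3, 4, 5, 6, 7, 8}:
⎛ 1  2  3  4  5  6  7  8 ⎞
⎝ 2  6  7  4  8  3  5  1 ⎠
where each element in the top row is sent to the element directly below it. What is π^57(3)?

7

Tracing 3 → 7 → … returns to 3 after 7 steps, so 3 lies in a 7-cycle (1 2 6 3 7 5 8).
Since the cycle has length 7, π^57 acts on it the same as π^1 (57 mod 7 = 1).
Advancing 1 step from 3: 3 → 7.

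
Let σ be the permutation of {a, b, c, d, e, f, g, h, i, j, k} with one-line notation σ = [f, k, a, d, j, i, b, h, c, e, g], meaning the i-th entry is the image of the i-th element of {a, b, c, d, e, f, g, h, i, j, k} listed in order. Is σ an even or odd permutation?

even

In disjoint-cycle form the cycle lengths are 4, 3, 2, 1, 1.
A cycle is odd iff its length is even; σ has 2 even-length cycles, so sgn(σ) = (−1)^2 and σ is even.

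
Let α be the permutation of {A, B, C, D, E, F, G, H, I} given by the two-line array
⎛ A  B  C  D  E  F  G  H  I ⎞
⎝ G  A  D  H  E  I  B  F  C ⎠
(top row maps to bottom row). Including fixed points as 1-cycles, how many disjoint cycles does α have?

3

The cycle decomposition is (A, G, B)(C, D, H, F, I)(E), which has 3 cycles (counting 1-cycles).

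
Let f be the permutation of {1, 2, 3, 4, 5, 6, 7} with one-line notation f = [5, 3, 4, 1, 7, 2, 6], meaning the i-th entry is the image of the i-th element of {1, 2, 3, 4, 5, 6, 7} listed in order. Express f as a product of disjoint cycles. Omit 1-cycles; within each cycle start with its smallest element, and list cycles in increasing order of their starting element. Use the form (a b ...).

(1 5 7 6 2 3 4)

Start at 1 and follow images: 1 → 5 → 7 → 6 → 2 → 3 → 4 → 1, giving the cycle (1 5 7 6 2 3 4).
Repeating from the next unused element and collecting all non-trivial cycles gives (1 5 7 6 2 3 4).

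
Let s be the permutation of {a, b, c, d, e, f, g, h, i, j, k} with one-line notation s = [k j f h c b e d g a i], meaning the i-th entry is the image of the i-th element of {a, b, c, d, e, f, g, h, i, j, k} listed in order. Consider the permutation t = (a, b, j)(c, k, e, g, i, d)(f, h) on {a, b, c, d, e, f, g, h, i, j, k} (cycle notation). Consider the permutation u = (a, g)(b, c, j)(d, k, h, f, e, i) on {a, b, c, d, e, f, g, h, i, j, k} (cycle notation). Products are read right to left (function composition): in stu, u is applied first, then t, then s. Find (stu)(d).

c

Chase d: u(d) = k; t(k) = e; s(e) = c. Hence (stu)(d) = c.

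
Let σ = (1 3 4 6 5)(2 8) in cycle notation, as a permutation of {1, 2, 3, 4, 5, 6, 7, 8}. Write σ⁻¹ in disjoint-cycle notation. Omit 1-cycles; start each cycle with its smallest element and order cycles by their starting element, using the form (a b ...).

If σ sends a → b within a cycle, σ⁻¹ sends b → a; equivalently, reverse each cycle.
After reversing and putting each cycle's least element first, σ⁻¹ = (1 5 6 4 3)(2 8).

(1 5 6 4 3)(2 8)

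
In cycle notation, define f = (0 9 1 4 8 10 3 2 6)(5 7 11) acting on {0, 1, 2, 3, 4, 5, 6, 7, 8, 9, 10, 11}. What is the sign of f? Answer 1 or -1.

The cycle lengths are 9, 3.
A cycle of length ℓ contributes ℓ−1 transpositions, so f is a product of 8 + 2 = 10 transpositions — even.

1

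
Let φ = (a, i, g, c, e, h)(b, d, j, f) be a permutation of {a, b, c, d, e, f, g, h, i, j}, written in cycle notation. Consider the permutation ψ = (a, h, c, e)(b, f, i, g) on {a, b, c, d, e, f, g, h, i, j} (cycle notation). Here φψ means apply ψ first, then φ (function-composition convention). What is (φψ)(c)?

(φψ)(c) = φ(ψ(c)). ψ(c) = e, then φ(e) = h. So (φψ)(c) = h.

h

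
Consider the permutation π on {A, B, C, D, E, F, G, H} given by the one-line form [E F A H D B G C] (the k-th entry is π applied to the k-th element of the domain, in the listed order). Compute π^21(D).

Tracing D → H → … returns to D after 5 steps, so D lies in a 5-cycle (A, E, D, H, C).
Powers repeat with period 5 on this cycle, and 21 mod 5 = 1, so π^21(D) = π^1(D).
Stepping 1 place around the cycle: D → H.

H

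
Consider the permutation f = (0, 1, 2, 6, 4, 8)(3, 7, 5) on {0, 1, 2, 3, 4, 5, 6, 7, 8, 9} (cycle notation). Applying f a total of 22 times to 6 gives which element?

6 lies in the 6-cycle (0, 1, 2, 6, 4, 8).
Since the cycle has length 6, f^22 acts on it the same as f^4 (22 mod 6 = 4).
Advancing 4 steps from 6: 6 → 4 → 8 → 0 → 1.

1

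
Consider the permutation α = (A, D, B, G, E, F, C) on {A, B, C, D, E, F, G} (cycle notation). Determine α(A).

D

Within (A, D, B, G, E, F, C), A ↦ D.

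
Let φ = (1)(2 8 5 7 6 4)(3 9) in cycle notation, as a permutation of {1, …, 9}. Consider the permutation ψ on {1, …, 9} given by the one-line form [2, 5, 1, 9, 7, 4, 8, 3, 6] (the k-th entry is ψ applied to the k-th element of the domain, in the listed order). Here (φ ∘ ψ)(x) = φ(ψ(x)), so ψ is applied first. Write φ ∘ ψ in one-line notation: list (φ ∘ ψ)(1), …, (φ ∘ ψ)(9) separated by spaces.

(φ ∘ ψ)(x) = φ(ψ(x)). Computing each image: φ(ψ(1)) = φ(2) = 8, φ(ψ(2)) = φ(5) = 7, φ(ψ(3)) = φ(1) = 1, φ(ψ(4)) = φ(9) = 3, φ(ψ(5)) = φ(7) = 6, φ(ψ(6)) = φ(4) = 2, φ(ψ(7)) = φ(8) = 5, φ(ψ(8)) = φ(3) = 9, φ(ψ(9)) = φ(6) = 4.
Hence φ ∘ ψ = [8 7 1 3 6 2 5 9 4].

8 7 1 3 6 2 5 9 4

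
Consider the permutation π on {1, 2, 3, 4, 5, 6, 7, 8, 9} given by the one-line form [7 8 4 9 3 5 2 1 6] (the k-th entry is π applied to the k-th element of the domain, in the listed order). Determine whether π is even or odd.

odd

In disjoint-cycle form the cycle lengths are 5, 4.
A cycle is odd iff its length is even; π has 1 even-length cycle, so sgn(π) = (−1)^1 and π is odd.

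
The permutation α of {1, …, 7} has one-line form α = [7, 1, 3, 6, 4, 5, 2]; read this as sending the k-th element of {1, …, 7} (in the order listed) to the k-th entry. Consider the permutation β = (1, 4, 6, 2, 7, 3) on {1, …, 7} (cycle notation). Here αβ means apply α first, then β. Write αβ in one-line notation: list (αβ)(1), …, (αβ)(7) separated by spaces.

(αβ)(x) = β(α(x)). Computing each image: β(α(1)) = β(7) = 3, β(α(2)) = β(1) = 4, β(α(3)) = β(3) = 1, β(α(4)) = β(6) = 2, β(α(5)) = β(4) = 6, β(α(6)) = β(5) = 5, β(α(7)) = β(2) = 7.
Hence αβ = [3 4 1 2 6 5 7].

3 4 1 2 6 5 7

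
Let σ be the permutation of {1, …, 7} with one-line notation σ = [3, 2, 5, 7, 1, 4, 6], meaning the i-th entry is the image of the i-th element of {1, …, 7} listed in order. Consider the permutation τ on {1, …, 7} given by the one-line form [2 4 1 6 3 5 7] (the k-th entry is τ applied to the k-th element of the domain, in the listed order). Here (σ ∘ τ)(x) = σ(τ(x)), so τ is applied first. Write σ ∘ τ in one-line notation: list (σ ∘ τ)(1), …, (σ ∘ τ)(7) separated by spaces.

2 7 3 4 5 1 6

For each element, apply τ then σ: 1 → 2 → 2; 2 → 4 → 7; 3 → 1 → 3; 4 → 6 → 4; 5 → 3 → 5; 6 → 5 → 1; 7 → 7 → 6.
So σ ∘ τ in one-line form is 2 7 3 4 5 1 6.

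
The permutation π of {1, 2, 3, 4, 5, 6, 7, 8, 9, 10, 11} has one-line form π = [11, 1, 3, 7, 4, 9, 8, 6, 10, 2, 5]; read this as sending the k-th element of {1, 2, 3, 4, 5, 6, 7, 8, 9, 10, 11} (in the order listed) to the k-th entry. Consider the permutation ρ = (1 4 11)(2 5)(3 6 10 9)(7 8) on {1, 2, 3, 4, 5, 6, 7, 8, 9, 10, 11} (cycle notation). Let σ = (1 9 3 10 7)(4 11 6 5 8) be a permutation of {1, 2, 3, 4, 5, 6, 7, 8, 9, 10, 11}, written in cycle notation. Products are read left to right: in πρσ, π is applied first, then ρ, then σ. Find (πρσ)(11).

Apply the permutations in order: π(11) = 5, then ρ(5) = 2, then σ(2) = 2. So (πρσ)(11) = 2.

2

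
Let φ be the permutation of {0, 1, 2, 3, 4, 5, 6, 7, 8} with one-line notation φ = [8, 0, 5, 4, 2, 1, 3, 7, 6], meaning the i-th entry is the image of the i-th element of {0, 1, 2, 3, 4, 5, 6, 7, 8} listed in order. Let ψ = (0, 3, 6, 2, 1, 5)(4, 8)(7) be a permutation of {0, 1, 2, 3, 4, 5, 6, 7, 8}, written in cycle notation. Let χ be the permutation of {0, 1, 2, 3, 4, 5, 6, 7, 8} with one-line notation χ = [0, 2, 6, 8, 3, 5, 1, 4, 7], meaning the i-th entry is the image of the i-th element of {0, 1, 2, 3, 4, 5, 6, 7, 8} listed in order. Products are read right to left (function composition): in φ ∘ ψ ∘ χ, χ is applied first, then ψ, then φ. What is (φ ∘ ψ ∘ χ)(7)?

(φ ∘ ψ ∘ χ)(7) = φ(ψ(χ(7))). χ(7) = 4, then ψ(4) = 8, then φ(8) = 6, so the result is 6.

6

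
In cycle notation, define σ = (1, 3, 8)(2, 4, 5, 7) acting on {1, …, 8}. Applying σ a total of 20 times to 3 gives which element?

3 lies in the 3-cycle (1, 3, 8).
On a 3-cycle, σ^3 is the identity, so σ^20 = σ^2 there (20 ≡ 2 mod 3).
Stepping 2 places around the cycle: 3 → 8 → 1.

1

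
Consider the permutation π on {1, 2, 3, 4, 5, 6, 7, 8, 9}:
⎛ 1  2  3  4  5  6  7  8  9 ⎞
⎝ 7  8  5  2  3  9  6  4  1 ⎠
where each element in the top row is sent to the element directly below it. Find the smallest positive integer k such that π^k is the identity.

12

Decomposing into disjoint cycles gives cycle lengths 4, 3, 2.
Since disjoint cycles commute, ord(π) = lcm(4, 3, 2) = 12.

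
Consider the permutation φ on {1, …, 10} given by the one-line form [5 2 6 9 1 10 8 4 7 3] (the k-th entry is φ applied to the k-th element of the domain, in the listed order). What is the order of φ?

The disjoint-cycle form of φ has cycle lengths 4, 3, 2, 1.
The order of φ is the least common multiple of its cycle lengths: lcm(4, 3, 2) = 12.

12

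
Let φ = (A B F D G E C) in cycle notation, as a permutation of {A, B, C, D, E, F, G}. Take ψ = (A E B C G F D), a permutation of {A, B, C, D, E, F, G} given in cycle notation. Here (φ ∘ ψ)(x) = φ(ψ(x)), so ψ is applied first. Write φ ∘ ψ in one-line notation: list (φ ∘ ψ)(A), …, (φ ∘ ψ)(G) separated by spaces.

Chase each element through ψ then φ: A → E → C; B → C → A; C → G → E; D → A → B; E → B → F; F → D → G; G → F → D.
Collecting the images, φ ∘ ψ = [C A E B F G D].

C A E B F G D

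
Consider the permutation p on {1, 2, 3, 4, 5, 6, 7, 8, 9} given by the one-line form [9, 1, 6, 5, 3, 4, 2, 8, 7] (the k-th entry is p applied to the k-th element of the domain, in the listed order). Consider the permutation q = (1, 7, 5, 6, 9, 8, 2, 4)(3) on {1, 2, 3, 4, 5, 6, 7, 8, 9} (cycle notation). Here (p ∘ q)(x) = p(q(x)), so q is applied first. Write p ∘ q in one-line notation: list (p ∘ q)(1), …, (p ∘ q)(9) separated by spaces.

2 5 6 9 4 7 3 1 8

For each element, apply q then p: 1 → 7 → 2; 2 → 4 → 5; 3 → 3 → 6; 4 → 1 → 9; 5 → 6 → 4; 6 → 9 → 7; 7 → 5 → 3; 8 → 2 → 1; 9 → 8 → 8.
Collecting the images, p ∘ q = [2 5 6 9 4 7 3 1 8].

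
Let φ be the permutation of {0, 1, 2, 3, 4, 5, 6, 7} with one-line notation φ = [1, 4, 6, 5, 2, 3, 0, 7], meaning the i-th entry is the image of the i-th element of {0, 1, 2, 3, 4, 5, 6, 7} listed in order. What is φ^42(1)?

Tracing 1 → 4 → … returns to 1 after 5 steps, so 1 lies in a 5-cycle (0 1 4 2 6).
On a 5-cycle, φ^5 is the identity, so φ^42 = φ^2 there (42 ≡ 2 mod 5).
Advancing 2 steps from 1: 1 → 4 → 2.

2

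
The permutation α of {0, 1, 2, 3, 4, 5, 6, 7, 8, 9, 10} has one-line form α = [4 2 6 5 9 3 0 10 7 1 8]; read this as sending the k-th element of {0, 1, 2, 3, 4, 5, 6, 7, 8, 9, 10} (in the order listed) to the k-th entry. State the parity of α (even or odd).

In disjoint-cycle form the cycle lengths are 6, 3, 2.
A cycle of length ℓ contributes ℓ−1 transpositions, so α is a product of 5 + 2 + 1 = 8 transpositions — even.

even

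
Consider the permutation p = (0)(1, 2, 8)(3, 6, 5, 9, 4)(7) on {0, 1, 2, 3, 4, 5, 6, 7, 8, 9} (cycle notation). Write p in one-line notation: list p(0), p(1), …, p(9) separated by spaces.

Image by image: 0→0, 1→2, 2→8, 3→6, 4→3, 5→9, 6→5, 7→7, 8→1, 9→4.
So the one-line form is 0 2 8 6 3 9 5 7 1 4.

0 2 8 6 3 9 5 7 1 4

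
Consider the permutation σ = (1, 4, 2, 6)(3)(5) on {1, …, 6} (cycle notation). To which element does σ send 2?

Within (1, 4, 2, 6), 2 ↦ 6.

6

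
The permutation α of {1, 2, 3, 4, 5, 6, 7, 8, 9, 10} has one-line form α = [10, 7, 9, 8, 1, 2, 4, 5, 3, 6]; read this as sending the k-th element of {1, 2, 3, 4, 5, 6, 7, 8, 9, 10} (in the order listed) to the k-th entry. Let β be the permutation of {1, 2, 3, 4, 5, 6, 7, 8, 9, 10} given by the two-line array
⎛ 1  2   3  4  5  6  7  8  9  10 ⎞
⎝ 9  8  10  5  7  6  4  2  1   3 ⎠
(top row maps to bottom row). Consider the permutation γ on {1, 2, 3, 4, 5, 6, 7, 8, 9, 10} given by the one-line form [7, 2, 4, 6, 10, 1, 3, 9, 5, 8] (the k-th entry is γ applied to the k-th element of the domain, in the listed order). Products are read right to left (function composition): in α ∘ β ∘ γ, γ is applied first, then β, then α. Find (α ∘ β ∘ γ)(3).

1

Apply the permutations in order: γ(3) = 4, then β(4) = 5, then α(5) = 1. So (α ∘ β ∘ γ)(3) = 1.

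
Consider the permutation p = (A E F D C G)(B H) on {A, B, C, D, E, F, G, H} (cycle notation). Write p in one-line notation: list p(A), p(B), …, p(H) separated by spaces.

E H G C F D A B

Each element maps to the next entry in its cycle (wrapping to the front): A↦E, B↦H, C↦G, D↦C, E↦F, F↦D, G↦A, H↦B.
Listing these in domain order gives E H G C F D A B.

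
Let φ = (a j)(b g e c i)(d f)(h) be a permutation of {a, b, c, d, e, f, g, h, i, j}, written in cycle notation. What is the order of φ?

10

The disjoint cycles have lengths 5, 2, 2, 1.
Since disjoint cycles commute, ord(φ) = lcm(5, 2, 2) = 10.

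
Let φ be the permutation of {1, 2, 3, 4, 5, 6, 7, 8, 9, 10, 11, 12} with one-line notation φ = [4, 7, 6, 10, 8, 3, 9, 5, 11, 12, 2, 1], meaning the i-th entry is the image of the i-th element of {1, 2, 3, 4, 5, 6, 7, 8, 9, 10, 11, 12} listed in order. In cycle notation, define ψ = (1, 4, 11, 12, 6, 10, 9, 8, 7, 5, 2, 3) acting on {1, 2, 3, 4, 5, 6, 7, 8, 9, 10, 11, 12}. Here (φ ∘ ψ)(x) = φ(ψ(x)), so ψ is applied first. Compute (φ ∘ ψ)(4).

(φ ∘ ψ)(4) = φ(ψ(4)). ψ(4) = 11, then φ(11) = 2. So (φ ∘ ψ)(4) = 2.

2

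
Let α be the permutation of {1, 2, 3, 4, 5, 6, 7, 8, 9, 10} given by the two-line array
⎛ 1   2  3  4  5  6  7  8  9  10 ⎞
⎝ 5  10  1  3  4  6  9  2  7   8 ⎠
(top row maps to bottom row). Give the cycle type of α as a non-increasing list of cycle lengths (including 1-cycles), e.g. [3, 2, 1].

[4, 3, 2, 1]

The disjoint cycles are (1 5 4 3)(2 10 8)(6)(7 9), with lengths 4, 3, 2, 1 in non-increasing order.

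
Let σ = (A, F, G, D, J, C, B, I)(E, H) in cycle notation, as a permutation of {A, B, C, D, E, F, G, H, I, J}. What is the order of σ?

The cycle type of σ is (8, 2).
The order is lcm(8, 2) = 8.

8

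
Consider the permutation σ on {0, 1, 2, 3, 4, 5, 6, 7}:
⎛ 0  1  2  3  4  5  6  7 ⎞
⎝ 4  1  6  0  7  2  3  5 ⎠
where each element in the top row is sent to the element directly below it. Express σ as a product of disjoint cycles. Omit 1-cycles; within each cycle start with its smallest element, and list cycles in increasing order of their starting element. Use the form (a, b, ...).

Iterating σ from 0 gives 0 → 4 → 7 → 5 → 2 → 6 → 3 → 0; that is the 7-cycle (0, 4, 7, 5, 2, 6, 3).
Repeating from the next unused element and collecting all non-trivial cycles gives (0, 4, 7, 5, 2, 6, 3).

(0, 4, 7, 5, 2, 6, 3)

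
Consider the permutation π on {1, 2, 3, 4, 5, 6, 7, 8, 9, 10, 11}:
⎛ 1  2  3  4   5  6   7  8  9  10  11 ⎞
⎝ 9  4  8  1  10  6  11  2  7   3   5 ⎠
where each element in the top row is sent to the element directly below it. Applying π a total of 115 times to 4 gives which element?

5

Tracing 4 → 1 → … returns to 4 after 10 steps, so 4 lies in a 10-cycle (1, 9, 7, 11, 5, 10, 3, 8, 2, 4).
Since the cycle has length 10, π^115 acts on it the same as π^5 (115 mod 10 = 5).
Stepping 5 places around the cycle: 4 → 1 → 9 → 7 → 11 → 5.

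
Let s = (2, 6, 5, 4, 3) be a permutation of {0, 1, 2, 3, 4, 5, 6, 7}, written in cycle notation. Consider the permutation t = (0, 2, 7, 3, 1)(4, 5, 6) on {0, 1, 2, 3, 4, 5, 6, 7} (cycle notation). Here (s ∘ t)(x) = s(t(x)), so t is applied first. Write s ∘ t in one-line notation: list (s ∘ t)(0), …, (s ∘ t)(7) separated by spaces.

(s ∘ t)(x) = s(t(x)). Computing each image: s(t(0)) = s(2) = 6, s(t(1)) = s(0) = 0, s(t(2)) = s(7) = 7, s(t(3)) = s(1) = 1, s(t(4)) = s(5) = 4, s(t(5)) = s(6) = 5, s(t(6)) = s(4) = 3, s(t(7)) = s(3) = 2.
Hence s ∘ t = [6 0 7 1 4 5 3 2].

6 0 7 1 4 5 3 2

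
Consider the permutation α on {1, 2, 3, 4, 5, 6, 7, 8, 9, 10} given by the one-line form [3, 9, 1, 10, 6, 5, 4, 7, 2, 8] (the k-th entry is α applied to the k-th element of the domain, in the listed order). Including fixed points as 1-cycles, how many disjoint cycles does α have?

The cycle decomposition is (1 3)(2 9)(4 10 8 7)(5 6), which has 4 cycles (counting 1-cycles).

4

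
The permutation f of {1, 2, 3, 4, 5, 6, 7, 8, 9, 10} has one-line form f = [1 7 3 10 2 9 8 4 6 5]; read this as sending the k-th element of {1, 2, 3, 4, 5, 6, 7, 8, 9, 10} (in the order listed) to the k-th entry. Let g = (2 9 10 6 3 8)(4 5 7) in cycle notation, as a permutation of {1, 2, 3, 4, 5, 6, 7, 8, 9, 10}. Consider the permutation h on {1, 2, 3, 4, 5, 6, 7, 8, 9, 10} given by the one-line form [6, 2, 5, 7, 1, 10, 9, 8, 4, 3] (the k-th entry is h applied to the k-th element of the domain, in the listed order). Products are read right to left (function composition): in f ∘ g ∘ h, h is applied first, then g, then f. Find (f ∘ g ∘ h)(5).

1

Apply the permutations in order: h(5) = 1, then g(1) = 1, then f(1) = 1. So (f ∘ g ∘ h)(5) = 1.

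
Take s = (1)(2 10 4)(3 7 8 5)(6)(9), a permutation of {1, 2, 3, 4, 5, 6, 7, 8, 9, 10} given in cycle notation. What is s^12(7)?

7 lies in the 4-cycle (3 7 8 5).
Since the cycle has length 4, s^12 acts on it the same as s^0 (12 mod 4 = 0).
So s^12(7) = 7.

7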